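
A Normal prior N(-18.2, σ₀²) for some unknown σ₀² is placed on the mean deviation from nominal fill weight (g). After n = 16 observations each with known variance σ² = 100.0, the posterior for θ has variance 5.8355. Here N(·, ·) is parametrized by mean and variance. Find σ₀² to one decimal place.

σ₀² = 88.0

Posterior precision equals prior precision plus data precision: 1/σ_n² = 1/σ₀² + n/σ².
So 1/σ₀² = 1/5.8355 − 16/100.0 = 0.171365 − 0.160000 = 0.011365.
Hence σ₀² = 1/0.011365 ≈ 88.0.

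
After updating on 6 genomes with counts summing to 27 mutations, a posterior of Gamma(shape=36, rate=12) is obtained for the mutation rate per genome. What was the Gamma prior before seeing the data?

A Gamma(α, β) prior (rate parametrization) on a Poisson rate with n observations summing to S gives posterior Gamma(α+S, β+n).
So α = 36 − 27 = 9 and β = 12 − 6 = 6.

Gamma(shape=9, rate=6)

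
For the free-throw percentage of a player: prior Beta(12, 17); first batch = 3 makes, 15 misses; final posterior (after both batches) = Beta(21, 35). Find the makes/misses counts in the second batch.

6 makes and 3 misses

Because Beta–binomial updating is additive in the counts, the combined data contributed (α_post−α_prior, β_post−β_prior) successes and failures.
Total across both batches: 21−12=9 makes, 35−17=18 misses.
Subtract the first batch: 9−3=6 makes and 18−15=3 misses.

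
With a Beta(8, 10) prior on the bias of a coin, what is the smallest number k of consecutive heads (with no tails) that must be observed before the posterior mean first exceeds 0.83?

k = 41

After k heads and 0 tails the posterior is Beta(8+k, 10), with mean (8+k)/(8+10+k).
Set (8+k)/(18+k) > 0.83 and solve: k > (0.83·18 − 8)/(1 − 0.83) = 40.824.
The smallest integer exceeding 40.824 is 41, and checking k=41: (49)/(59) = 0.8305 > 0.83.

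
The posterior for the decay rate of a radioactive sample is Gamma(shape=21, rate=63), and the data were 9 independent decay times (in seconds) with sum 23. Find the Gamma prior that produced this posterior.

Gamma–exponential conjugacy: posterior shape = α + n, posterior rate = β + Σtᵢ.
So α = 21 − 9 = 12 and β = 63 − 23 = 40.

Gamma(shape=12, rate=40)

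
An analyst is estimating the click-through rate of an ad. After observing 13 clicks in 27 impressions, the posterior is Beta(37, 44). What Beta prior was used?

Beta(24, 30)

Beta is conjugate to the binomial likelihood: posterior = Beta(α+s, β+f).
Subtract the data counts: 37−13=24, 44−14=30.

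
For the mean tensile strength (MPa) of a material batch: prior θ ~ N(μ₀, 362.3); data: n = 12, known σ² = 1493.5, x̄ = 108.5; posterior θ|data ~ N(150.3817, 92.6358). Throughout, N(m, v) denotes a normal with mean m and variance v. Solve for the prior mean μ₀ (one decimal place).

μ₀ = 272.3

The posterior mean is a precision-weighted average: μ_n = (τ₀μ₀ + τ_data·x̄)/(τ₀+τ_data), with τ₀=1/σ₀² and τ_data=n/σ².
Here τ₀ = 1/362.3 = 0.002760 and τ_data = 12/1493.5 = 0.008035, so τ_n = 0.010795.
Rearranging for μ₀: μ₀ = (μ_n·τ_n − τ_data·x̄)/τ₀ = (150.3817·0.010795 − 0.008035·108.5) / 0.002760 = 0.751573/0.002760 ≈ 272.3.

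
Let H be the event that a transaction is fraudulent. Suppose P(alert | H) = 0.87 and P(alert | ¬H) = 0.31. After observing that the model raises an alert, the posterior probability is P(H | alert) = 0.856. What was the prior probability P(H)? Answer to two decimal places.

Bayes' rule in odds form gives O(H|E) = O(H)·[P(E|H)/P(E|¬H)], hence O(H) = O(H|E)/LR.
Posterior odds = 0.856/(1−0.856) = 5.9444. LR = 0.87/0.31 = 2.8065.
Prior odds = 5.9444/2.8065 = 2.1181, so P(H) = 2.1181/(1+2.1181) ≈ 0.68.

P(H) = 0.68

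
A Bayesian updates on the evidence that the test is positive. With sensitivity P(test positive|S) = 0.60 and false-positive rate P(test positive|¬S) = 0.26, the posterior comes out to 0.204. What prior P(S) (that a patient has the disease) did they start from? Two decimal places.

Bayes' rule in odds form gives O(S|E) = O(S)·[P(E|S)/P(E|¬S)], hence O(S) = O(S|E)/LR.
Posterior odds = 0.204/(1−0.204) = 0.2563. LR = 0.60/0.26 = 2.3077.
Prior odds = 0.2563/2.3077 = 0.1111, so P(S) = 0.1111/(1+0.1111) ≈ 0.10.

P(S) = 0.10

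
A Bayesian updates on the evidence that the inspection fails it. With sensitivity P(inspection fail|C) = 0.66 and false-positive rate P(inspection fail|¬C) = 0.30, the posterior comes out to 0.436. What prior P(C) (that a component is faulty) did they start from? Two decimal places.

In odds form, posterior odds = prior odds × likelihood ratio, so prior odds = posterior odds ÷ LR.
Posterior odds = 0.436/(1−0.436) = 0.7730. LR = 0.66/0.30 = 2.2000.
Prior odds = 0.7730/2.2000 = 0.3514, so P(C) = 0.3514/(1+0.3514) ≈ 0.26.

P(C) = 0.26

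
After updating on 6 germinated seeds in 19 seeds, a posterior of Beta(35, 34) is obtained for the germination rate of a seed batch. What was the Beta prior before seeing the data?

Under Beta–binomial conjugacy the posterior parameters are (α+s, β+f).
Subtract the data counts: 35−6=29, 34−13=21.

Beta(29, 21)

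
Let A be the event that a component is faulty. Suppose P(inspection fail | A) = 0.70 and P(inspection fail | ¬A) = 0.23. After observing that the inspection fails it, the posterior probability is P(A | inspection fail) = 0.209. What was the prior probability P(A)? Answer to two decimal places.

P(A) = 0.08

In odds form, posterior odds = prior odds × likelihood ratio, so prior odds = posterior odds ÷ LR.
Posterior odds = 0.209/(1−0.209) = 0.2642. LR = 0.70/0.23 = 3.0435.
Prior odds = 0.2642/3.0435 = 0.0868, so P(A) = 0.0868/(1+0.0868) ≈ 0.08.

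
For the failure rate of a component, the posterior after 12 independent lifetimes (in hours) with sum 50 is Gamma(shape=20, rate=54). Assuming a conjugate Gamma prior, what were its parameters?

Gamma(shape=8, rate=4)

Gamma–exponential conjugacy: posterior shape = α + n, posterior rate = β + Σtᵢ.
So α = 20 − 12 = 8 and β = 54 − 50 = 4.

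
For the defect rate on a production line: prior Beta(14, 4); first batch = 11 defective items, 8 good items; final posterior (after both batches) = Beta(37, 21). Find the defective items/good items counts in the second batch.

12 defective items and 9 good items

Because Beta–binomial updating is additive in the counts, the combined data contributed (α_post−α_prior, β_post−β_prior) successes and failures.
Total across both batches: 37−14=23 defective items, 21−4=17 good items.
Subtract the first batch: 23−11=12 defective items and 17−8=9 good items.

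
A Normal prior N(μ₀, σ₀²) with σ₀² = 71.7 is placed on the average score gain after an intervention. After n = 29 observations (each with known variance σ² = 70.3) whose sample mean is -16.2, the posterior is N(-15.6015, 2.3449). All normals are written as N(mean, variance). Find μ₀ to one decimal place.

μ₀ = 2.1

With known observation variance, the Normal–Normal posterior has precision τ_n = τ₀ + n/σ² and mean μ_n = (τ₀μ₀ + (n/σ²)x̄)/τ_n.
Here τ₀ = 1/71.7 = 0.013947 and τ_data = 29/70.3 = 0.412518, so τ_n = 0.426465.
Rearranging for μ₀: μ₀ = (μ_n·τ_n − τ_data·x̄)/τ₀ = (-15.6015·0.426465 − 0.412518·-16.2) / 0.013947 = 0.029298/0.013947 ≈ 2.1.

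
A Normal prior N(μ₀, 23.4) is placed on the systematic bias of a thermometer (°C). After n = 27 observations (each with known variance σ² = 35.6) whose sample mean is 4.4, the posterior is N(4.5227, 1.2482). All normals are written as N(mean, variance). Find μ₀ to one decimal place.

μ₀ = 6.7

The posterior mean is a precision-weighted average: μ_n = (τ₀μ₀ + τ_data·x̄)/(τ₀+τ_data), with τ₀=1/σ₀² and τ_data=n/σ².
Here τ₀ = 1/23.4 = 0.042735 and τ_data = 27/35.6 = 0.758427, so τ_n = 0.801162.
Rearranging for μ₀: μ₀ = (μ_n·τ_n − τ_data·x̄)/τ₀ = (4.5227·0.801162 − 0.758427·4.4) / 0.042735 = 0.286337/0.042735 ≈ 6.7.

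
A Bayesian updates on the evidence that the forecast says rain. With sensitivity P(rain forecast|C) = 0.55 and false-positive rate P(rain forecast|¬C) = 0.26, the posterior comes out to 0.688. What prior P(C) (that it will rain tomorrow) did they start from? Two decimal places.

P(C) = 0.51

Bayes' rule in odds form gives O(C|E) = O(C)·[P(E|C)/P(E|¬C)], hence O(C) = O(C|E)/LR.
Posterior odds = 0.688/(1−0.688) = 2.2051. LR = 0.55/0.26 = 2.1154.
Prior odds = 2.2051/2.1154 = 1.0424, so P(C) = 1.0424/(1+1.0424) ≈ 0.51.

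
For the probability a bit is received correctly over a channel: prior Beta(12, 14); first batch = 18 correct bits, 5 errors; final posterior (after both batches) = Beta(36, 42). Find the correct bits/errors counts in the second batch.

6 correct bits and 23 errors

Sequential conjugate updates are equivalent to a single update on the pooled data, so total successes = posterior α − prior α and total failures = posterior β − prior β.
Total across both batches: 36−12=24 correct bits, 42−14=28 errors.
Subtract the first batch: 24−18=6 correct bits and 28−5=23 errors.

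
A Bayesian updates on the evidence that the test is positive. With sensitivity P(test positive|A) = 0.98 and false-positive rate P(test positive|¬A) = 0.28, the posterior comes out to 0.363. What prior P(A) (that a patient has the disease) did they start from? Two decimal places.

P(A) = 0.14

Bayes' rule in odds form gives O(A|E) = O(A)·[P(E|A)/P(E|¬A)], hence O(A) = O(A|E)/LR.
Posterior odds = 0.363/(1−0.363) = 0.5699. LR = 0.98/0.28 = 3.5000.
Prior odds = 0.5699/3.5000 = 0.1628, so P(A) = 0.1628/(1+0.1628) ≈ 0.14.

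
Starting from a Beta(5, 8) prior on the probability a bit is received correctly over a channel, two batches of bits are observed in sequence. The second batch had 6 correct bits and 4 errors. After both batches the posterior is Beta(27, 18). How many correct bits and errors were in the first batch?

Sequential conjugate updates are equivalent to a single update on the pooled data, so total successes = posterior α − prior α and total failures = posterior β − prior β.
Total across both batches: 27−5=22 correct bits, 18−8=10 errors.
Subtract the second batch: 22−6=16 correct bits and 10−4=6 errors.

16 correct bits and 6 errors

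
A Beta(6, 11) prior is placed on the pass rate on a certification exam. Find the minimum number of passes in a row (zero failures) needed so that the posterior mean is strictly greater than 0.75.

After k passes and 0 failures the posterior is Beta(6+k, 11), with mean (6+k)/(6+11+k).
Set (6+k)/(17+k) > 0.75 and solve: k > (0.75·17 − 6)/(1 − 0.75) = 27.000.
The smallest integer exceeding 27.000 is 28.

k = 28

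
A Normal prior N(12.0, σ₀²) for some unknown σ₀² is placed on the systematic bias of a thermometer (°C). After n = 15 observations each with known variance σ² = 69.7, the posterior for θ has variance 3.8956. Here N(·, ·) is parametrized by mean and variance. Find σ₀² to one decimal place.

σ₀² = 24.1

Posterior precision equals prior precision plus data precision: 1/σ_n² = 1/σ₀² + n/σ².
So 1/σ₀² = 1/3.8956 − 15/69.7 = 0.256700 − 0.215208 = 0.041492.
Hence σ₀² = 1/0.041492 ≈ 24.1.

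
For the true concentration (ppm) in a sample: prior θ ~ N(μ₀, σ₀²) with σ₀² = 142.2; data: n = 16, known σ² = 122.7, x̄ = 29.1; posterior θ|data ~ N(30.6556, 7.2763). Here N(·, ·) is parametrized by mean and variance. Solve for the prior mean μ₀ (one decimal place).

The posterior mean is a precision-weighted average: μ_n = (τ₀μ₀ + τ_data·x̄)/(τ₀+τ_data), with τ₀=1/σ₀² and τ_data=n/σ².
Here τ₀ = 1/142.2 = 0.007032 and τ_data = 16/122.7 = 0.130399, so τ_n = 0.137431.
Rearranging for μ₀: μ₀ = (μ_n·τ_n − τ_data·x̄)/τ₀ = (30.6556·0.137431 − 0.130399·29.1) / 0.007032 = 0.418419/0.007032 ≈ 59.5.

μ₀ = 59.5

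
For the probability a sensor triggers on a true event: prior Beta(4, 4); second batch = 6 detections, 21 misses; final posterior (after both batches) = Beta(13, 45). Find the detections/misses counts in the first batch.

Because Beta–binomial updating is additive in the counts, the combined data contributed (α_post−α_prior, β_post−β_prior) successes and failures.
Total across both batches: 13−4=9 detections, 45−4=41 misses.
Subtract the second batch: 9−6=3 detections and 41−21=20 misses.

3 detections and 20 misses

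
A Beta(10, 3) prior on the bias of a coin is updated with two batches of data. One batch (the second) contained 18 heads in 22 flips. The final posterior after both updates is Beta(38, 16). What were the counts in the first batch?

10 heads and 9 tails

Sequential conjugate updates are equivalent to a single update on the pooled data, so total successes = posterior α − prior α and total failures = posterior β − prior β.
Total across both batches: 38−10=28 heads, 16−3=13 tails.
Subtract the second batch: 28−18=10 heads and 13−4=9 tails.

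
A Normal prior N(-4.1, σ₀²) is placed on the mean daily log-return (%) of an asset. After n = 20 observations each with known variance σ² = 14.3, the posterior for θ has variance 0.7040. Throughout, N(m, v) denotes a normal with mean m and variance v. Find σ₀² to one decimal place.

σ₀² = 45.8

Posterior precision equals prior precision plus data precision: 1/σ_n² = 1/σ₀² + n/σ².
So 1/σ₀² = 1/0.7040 − 20/14.3 = 1.420455 − 1.398601 = 0.021854.
Hence σ₀² = 1/0.021854 ≈ 45.8.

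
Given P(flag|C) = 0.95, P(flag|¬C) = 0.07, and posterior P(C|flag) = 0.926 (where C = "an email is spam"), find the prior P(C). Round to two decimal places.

P(C) = 0.48

In odds form, posterior odds = prior odds × likelihood ratio, so prior odds = posterior odds ÷ LR.
Posterior odds = 0.926/(1−0.926) = 12.5135. LR = 0.95/0.07 = 13.5714.
Prior odds = 12.5135/13.5714 = 0.9220, so P(C) = 0.9220/(1+0.9220) ≈ 0.48.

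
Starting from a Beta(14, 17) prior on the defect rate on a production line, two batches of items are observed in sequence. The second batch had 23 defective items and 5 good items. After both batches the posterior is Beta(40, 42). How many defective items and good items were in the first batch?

3 defective items and 20 good items

Sequential conjugate updates are equivalent to a single update on the pooled data, so total successes = posterior α − prior α and total failures = posterior β − prior β.
Total across both batches: 40−14=26 defective items, 42−17=25 good items.
Subtract the second batch: 26−23=3 defective items and 25−5=20 good items.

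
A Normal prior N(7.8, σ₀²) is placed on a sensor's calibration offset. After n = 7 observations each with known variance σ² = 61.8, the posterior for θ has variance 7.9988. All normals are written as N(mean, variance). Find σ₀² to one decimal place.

σ₀² = 85.1

For the Normal–Normal model with known σ², precisions add: τ_n = τ₀ + n/σ².
So 1/σ₀² = 1/7.9988 − 7/61.8 = 0.125019 − 0.113269 = 0.011750.
Hence σ₀² = 1/0.011750 ≈ 85.1.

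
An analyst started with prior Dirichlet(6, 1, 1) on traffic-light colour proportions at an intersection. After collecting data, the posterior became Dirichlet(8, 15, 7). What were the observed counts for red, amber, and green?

counts (2, 14, 6)

For a Dirichlet(α) prior with multinomial counts c, the posterior is Dirichlet(α + c) componentwise.
Counts are posterior − prior componentwise: 8−6=2, 15−1=14, 7−1=6.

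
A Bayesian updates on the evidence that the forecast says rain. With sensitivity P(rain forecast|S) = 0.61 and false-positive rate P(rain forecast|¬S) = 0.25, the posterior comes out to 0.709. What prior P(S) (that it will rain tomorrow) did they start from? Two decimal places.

P(S) = 0.50

In odds form, posterior odds = prior odds × likelihood ratio, so prior odds = posterior odds ÷ LR.
Posterior odds = 0.709/(1−0.709) = 2.4364. LR = 0.61/0.25 = 2.4400.
Prior odds = 2.4364/2.4400 = 0.9985, so P(S) = 0.9985/(1+0.9985) ≈ 0.50.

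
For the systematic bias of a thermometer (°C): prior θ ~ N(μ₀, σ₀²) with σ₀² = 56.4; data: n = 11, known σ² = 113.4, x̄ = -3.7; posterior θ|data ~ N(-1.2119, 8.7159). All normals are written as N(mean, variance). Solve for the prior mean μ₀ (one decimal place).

μ₀ = 12.4

With known observation variance, the Normal–Normal posterior has precision τ_n = τ₀ + n/σ² and mean μ_n = (τ₀μ₀ + (n/σ²)x̄)/τ_n.
Here τ₀ = 1/56.4 = 0.017730 and τ_data = 11/113.4 = 0.097002, so τ_n = 0.114732.
Rearranging for μ₀: μ₀ = (μ_n·τ_n − τ_data·x̄)/τ₀ = (-1.2119·0.114732 − 0.097002·-3.7) / 0.017730 = 0.219864/0.017730 ≈ 12.4.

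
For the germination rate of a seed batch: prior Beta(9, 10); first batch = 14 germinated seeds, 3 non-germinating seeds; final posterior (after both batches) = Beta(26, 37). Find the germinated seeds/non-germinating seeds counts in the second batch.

Because Beta–binomial updating is additive in the counts, the combined data contributed (α_post−α_prior, β_post−β_prior) successes and failures.
Total across both batches: 26−9=17 germinated seeds, 37−10=27 non-germinating seeds.
Subtract the first batch: 17−14=3 germinated seeds and 27−3=24 non-germinating seeds.

3 germinated seeds and 24 non-germinating seeds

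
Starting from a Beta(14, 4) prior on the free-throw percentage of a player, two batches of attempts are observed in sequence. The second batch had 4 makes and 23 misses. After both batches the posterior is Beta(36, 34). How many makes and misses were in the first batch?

Because Beta–binomial updating is additive in the counts, the combined data contributed (α_post−α_prior, β_post−β_prior) successes and failures.
Total across both batches: 36−14=22 makes, 34−4=30 misses.
Subtract the second batch: 22−4=18 makes and 30−23=7 misses.

18 makes and 7 misses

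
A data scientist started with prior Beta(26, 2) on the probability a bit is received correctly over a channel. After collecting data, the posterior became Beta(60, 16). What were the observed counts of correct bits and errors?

34 correct bits and 14 errors

A Beta(α, β) prior with s successes and f failures in binomial data gives a Beta(α+s, β+f) posterior.
Match parameters: s=60−26=34, f=16−2=14.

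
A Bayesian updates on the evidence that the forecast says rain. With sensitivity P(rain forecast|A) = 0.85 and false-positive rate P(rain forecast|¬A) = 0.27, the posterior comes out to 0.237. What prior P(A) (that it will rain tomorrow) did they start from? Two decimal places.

P(A) = 0.09

Bayes' rule in odds form gives O(A|E) = O(A)·[P(E|A)/P(E|¬A)], hence O(A) = O(A|E)/LR.
Posterior odds = 0.237/(1−0.237) = 0.3106. LR = 0.85/0.27 = 3.1481.
Prior odds = 0.3106/3.1481 = 0.0987, so P(A) = 0.0987/(1+0.0987) ≈ 0.09.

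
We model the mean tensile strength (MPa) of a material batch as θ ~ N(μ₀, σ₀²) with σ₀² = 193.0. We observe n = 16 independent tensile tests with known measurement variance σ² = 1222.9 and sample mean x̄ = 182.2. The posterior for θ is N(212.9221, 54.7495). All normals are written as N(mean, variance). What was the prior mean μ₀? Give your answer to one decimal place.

The posterior mean is a precision-weighted average: μ_n = (τ₀μ₀ + τ_data·x̄)/(τ₀+τ_data), with τ₀=1/σ₀² and τ_data=n/σ².
Here τ₀ = 1/193.0 = 0.005181 and τ_data = 16/1222.9 = 0.013084, so τ_n = 0.018265.
Rearranging for μ₀: μ₀ = (μ_n·τ_n − τ_data·x̄)/τ₀ = (212.9221·0.018265 − 0.013084·182.2) / 0.005181 = 1.505117/0.005181 ≈ 290.5.

μ₀ = 290.5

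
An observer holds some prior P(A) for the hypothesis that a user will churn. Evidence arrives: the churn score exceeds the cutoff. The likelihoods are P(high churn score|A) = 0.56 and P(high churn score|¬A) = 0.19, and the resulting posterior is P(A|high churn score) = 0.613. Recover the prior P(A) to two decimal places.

Bayes' rule in odds form gives O(A|E) = O(A)·[P(E|A)/P(E|¬A)], hence O(A) = O(A|E)/LR.
Posterior odds = 0.613/(1−0.613) = 1.5840. LR = 0.56/0.19 = 2.9474.
Prior odds = 1.5840/2.9474 = 0.5374, so P(A) = 0.5374/(1+0.5374) ≈ 0.35.

P(A) = 0.35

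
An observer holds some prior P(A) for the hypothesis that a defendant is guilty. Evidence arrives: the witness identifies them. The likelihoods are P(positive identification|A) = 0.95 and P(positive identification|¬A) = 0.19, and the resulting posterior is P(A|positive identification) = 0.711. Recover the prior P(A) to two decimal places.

Bayes' rule in odds form gives O(A|E) = O(A)·[P(E|A)/P(E|¬A)], hence O(A) = O(A|E)/LR.
Posterior odds = 0.711/(1−0.711) = 2.4602. LR = 0.95/0.19 = 5.0000.
Prior odds = 2.4602/5.0000 = 0.4920, so P(A) = 0.4920/(1+0.4920) ≈ 0.33.

P(A) = 0.33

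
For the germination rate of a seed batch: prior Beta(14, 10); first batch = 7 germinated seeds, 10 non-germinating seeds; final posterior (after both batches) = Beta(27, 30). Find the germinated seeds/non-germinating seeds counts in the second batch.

6 germinated seeds and 10 non-germinating seeds

Sequential conjugate updates are equivalent to a single update on the pooled data, so total successes = posterior α − prior α and total failures = posterior β − prior β.
Total across both batches: 27−14=13 germinated seeds, 30−10=20 non-germinating seeds.
Subtract the first batch: 13−7=6 germinated seeds and 20−10=10 non-germinating seeds.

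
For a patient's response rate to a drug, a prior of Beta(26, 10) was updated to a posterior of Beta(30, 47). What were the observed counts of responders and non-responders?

4 responders and 37 non-responders

Under Beta–binomial conjugacy the posterior parameters are (a+s, b+f).
So s = 30 − 26 = 4 and f = 47 − 10 = 37.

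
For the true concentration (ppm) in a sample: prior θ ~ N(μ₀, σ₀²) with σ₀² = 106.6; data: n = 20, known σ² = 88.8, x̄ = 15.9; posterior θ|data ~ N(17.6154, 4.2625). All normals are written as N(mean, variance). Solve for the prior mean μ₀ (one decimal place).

With known observation variance, the Normal–Normal posterior has precision τ_n = τ₀ + n/σ² and mean μ_n = (τ₀μ₀ + (n/σ²)x̄)/τ_n.
Here τ₀ = 1/106.6 = 0.009381 and τ_data = 20/88.8 = 0.225225, so τ_n = 0.234606.
Rearranging for μ₀: μ₀ = (μ_n·τ_n − τ_data·x̄)/τ₀ = (17.6154·0.234606 − 0.225225·15.9) / 0.009381 = 0.551601/0.009381 ≈ 58.8.

μ₀ = 58.8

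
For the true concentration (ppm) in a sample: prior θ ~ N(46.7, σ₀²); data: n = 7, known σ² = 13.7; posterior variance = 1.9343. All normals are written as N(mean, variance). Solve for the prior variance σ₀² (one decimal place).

σ₀² = 165.7

Posterior precision equals prior precision plus data precision: 1/σ_n² = 1/σ₀² + n/σ².
So 1/σ₀² = 1/1.9343 − 7/13.7 = 0.516983 − 0.510949 = 0.006034.
Hence σ₀² = 1/0.006034 ≈ 165.7.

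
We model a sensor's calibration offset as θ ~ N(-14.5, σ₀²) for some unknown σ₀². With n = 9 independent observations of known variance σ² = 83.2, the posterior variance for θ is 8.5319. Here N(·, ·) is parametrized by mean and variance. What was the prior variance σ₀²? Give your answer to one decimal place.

For the Normal–Normal model with known σ², precisions add: τ_n = τ₀ + n/σ².
So 1/σ₀² = 1/8.5319 − 9/83.2 = 0.117207 − 0.108173 = 0.009034.
Hence σ₀² = 1/0.009034 ≈ 110.7.

σ₀² = 110.7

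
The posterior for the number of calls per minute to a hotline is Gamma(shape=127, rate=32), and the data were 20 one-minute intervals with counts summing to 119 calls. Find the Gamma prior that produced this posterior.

Gamma(shape=8, rate=12)

A Gamma(α, β) prior (rate parametrization) on a Poisson rate with n observations summing to S gives posterior Gamma(α+S, β+n).
So α = 127 − 119 = 8 and β = 32 − 20 = 12.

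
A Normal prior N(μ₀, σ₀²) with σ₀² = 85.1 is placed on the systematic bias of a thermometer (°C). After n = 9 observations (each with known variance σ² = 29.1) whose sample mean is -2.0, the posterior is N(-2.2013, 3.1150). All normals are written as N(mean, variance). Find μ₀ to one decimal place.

μ₀ = -7.5

With known observation variance, the Normal–Normal posterior has precision τ_n = τ₀ + n/σ² and mean μ_n = (τ₀μ₀ + (n/σ²)x̄)/τ_n.
Here τ₀ = 1/85.1 = 0.011751 and τ_data = 9/29.1 = 0.309278, so τ_n = 0.321029.
Rearranging for μ₀: μ₀ = (μ_n·τ_n − τ_data·x̄)/τ₀ = (-2.2013·0.321029 − 0.309278·-2.0) / 0.011751 = -0.088125/0.011751 ≈ -7.5.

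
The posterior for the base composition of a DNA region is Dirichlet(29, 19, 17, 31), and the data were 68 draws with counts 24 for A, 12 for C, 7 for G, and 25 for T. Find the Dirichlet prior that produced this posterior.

For a Dirichlet(α) prior with multinomial counts c, the posterior is Dirichlet(α + c) componentwise.
Subtract each count from the matching posterior parameter: 29−24=5, 19−12=7, 17−7=10, 31−25=6.

Dirichlet(5, 7, 10, 6)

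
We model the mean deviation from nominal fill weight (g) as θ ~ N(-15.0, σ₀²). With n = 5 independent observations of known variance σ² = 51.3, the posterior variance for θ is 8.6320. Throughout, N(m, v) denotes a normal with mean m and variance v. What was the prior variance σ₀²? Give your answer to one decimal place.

For the Normal–Normal model with known σ², precisions add: τ_n = τ₀ + n/σ².
So 1/σ₀² = 1/8.6320 − 5/51.3 = 0.115848 − 0.097466 = 0.018382.
Hence σ₀² = 1/0.018382 ≈ 54.4.

σ₀² = 54.4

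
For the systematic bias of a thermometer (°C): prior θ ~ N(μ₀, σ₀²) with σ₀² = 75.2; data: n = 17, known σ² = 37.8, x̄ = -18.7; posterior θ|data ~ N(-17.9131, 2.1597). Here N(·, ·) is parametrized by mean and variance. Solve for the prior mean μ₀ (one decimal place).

The posterior mean is a precision-weighted average: μ_n = (τ₀μ₀ + τ_data·x̄)/(τ₀+τ_data), with τ₀=1/σ₀² and τ_data=n/σ².
Here τ₀ = 1/75.2 = 0.013298 and τ_data = 17/37.8 = 0.449735, so τ_n = 0.463033.
Rearranging for μ₀: μ₀ = (μ_n·τ_n − τ_data·x̄)/τ₀ = (-17.9131·0.463033 − 0.449735·-18.7) / 0.013298 = 0.115688/0.013298 ≈ 8.7.

μ₀ = 8.7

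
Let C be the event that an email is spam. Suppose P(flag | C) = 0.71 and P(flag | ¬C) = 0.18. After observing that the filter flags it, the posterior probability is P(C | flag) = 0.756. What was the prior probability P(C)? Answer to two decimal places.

Bayes' rule in odds form gives O(C|E) = O(C)·[P(E|C)/P(E|¬C)], hence O(C) = O(C|E)/LR.
Posterior odds = 0.756/(1−0.756) = 3.0984. LR = 0.71/0.18 = 3.9444.
Prior odds = 3.0984/3.9444 = 0.7855, so P(C) = 0.7855/(1+0.7855) ≈ 0.44.

P(C) = 0.44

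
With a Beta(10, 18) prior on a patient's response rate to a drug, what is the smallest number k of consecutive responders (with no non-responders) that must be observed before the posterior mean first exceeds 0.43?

k = 4

After k responders and 0 non-responders the posterior is Beta(10+k, 18), with mean (10+k)/(10+18+k).
Set (10+k)/(28+k) > 0.43 and solve: k > (0.43·28 − 10)/(1 − 0.43) = 3.579.
The smallest integer exceeding 3.579 is 4.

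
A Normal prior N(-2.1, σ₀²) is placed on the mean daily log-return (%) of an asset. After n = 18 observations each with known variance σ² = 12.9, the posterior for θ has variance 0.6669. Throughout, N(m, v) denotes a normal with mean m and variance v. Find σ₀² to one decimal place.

σ₀² = 9.6

Posterior precision equals prior precision plus data precision: 1/σ_n² = 1/σ₀² + n/σ².
So 1/σ₀² = 1/0.6669 − 18/12.9 = 1.499475 − 1.395349 = 0.104126.
Hence σ₀² = 1/0.104126 ≈ 9.6.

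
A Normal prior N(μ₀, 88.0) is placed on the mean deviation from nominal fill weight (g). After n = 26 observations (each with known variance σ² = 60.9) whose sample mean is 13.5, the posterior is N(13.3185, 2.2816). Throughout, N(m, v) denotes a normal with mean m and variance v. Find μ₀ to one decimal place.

The posterior mean is a precision-weighted average: μ_n = (τ₀μ₀ + τ_data·x̄)/(τ₀+τ_data), with τ₀=1/σ₀² and τ_data=n/σ².
Here τ₀ = 1/88.0 = 0.011364 and τ_data = 26/60.9 = 0.426929, so τ_n = 0.438293.
Rearranging for μ₀: μ₀ = (μ_n·τ_n − τ_data·x̄)/τ₀ = (13.3185·0.438293 − 0.426929·13.5) / 0.011364 = 0.073864/0.011364 ≈ 6.5.

μ₀ = 6.5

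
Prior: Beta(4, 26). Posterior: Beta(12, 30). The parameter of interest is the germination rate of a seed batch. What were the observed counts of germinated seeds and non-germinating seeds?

8 germinated seeds and 4 non-germinating seeds

A Beta(a, b) prior with s successes and f failures in binomial data gives a Beta(a+s, b+f) posterior.
Match parameters: s=12−4=8, f=30−26=4.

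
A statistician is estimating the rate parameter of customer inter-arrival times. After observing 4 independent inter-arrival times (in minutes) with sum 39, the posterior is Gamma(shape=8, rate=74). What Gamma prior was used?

For an exponential likelihood with a Gamma(α, β) prior on the rate, n observations with total T give posterior Gamma(α+n, β+T).
So α = 8 − 4 = 4 and β = 74 − 39 = 35.

Gamma(shape=4, rate=35)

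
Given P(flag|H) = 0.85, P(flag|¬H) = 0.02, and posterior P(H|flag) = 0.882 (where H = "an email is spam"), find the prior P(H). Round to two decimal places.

P(H) = 0.15

In odds form, posterior odds = prior odds × likelihood ratio, so prior odds = posterior odds ÷ LR.
Posterior odds = 0.882/(1−0.882) = 7.4746. LR = 0.85/0.02 = 42.5000.
Prior odds = 7.4746/42.5000 = 0.1759, so P(H) = 0.1759/(1+0.1759) ≈ 0.15.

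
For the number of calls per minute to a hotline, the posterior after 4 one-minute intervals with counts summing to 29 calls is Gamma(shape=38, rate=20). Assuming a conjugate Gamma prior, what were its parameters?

Gamma–Poisson conjugacy: posterior shape = α + Σxᵢ, posterior rate = β + n.
So α = 38 − 29 = 9 and β = 20 − 4 = 16.

Gamma(shape=9, rate=16)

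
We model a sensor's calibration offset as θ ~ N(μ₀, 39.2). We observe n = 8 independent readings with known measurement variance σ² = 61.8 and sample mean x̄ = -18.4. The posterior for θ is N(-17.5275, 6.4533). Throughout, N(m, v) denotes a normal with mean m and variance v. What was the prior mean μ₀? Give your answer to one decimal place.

μ₀ = -13.1

With known observation variance, the Normal–Normal posterior has precision τ_n = τ₀ + n/σ² and mean μ_n = (τ₀μ₀ + (n/σ²)x̄)/τ_n.
Here τ₀ = 1/39.2 = 0.025510 and τ_data = 8/61.8 = 0.129450, so τ_n = 0.154960.
Rearranging for μ₀: μ₀ = (μ_n·τ_n − τ_data·x̄)/τ₀ = (-17.5275·0.154960 − 0.129450·-18.4) / 0.025510 = -0.334181/0.025510 ≈ -13.1.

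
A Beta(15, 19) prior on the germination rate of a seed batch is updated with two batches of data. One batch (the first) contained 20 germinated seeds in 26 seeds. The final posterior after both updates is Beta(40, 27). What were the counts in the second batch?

5 germinated seeds and 2 non-germinating seeds

Sequential conjugate updates are equivalent to a single update on the pooled data, so total successes = posterior α − prior α and total failures = posterior β − prior β.
Total across both batches: 40−15=25 germinated seeds, 27−19=8 non-germinating seeds.
Subtract the first batch: 25−20=5 germinated seeds and 8−6=2 non-germinating seeds.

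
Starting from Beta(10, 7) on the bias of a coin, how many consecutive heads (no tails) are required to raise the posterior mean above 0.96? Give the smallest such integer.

k = 159

After k heads and 0 tails the posterior is Beta(10+k, 7), with mean (10+k)/(10+7+k).
Set (10+k)/(17+k) > 0.96 and solve: k > (0.96·17 − 10)/(1 − 0.96) = 158.000.
The smallest integer exceeding 158.000 is 159.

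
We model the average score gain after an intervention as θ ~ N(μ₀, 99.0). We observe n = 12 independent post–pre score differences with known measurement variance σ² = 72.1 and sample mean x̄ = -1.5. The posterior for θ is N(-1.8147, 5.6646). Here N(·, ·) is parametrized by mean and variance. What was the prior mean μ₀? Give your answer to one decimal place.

μ₀ = -7.0

The posterior mean is a precision-weighted average: μ_n = (τ₀μ₀ + τ_data·x̄)/(τ₀+τ_data), with τ₀=1/σ₀² and τ_data=n/σ².
Here τ₀ = 1/99.0 = 0.010101 and τ_data = 12/72.1 = 0.166436, so τ_n = 0.176537.
Rearranging for μ₀: μ₀ = (μ_n·τ_n − τ_data·x̄)/τ₀ = (-1.8147·0.176537 − 0.166436·-1.5) / 0.010101 = -0.070708/0.010101 ≈ -7.0.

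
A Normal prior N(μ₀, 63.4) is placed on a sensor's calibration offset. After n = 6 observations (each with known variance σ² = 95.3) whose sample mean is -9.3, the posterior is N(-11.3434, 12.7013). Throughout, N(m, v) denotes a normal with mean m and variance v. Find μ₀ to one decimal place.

The posterior mean is a precision-weighted average: μ_n = (τ₀μ₀ + τ_data·x̄)/(τ₀+τ_data), with τ₀=1/σ₀² and τ_data=n/σ².
Here τ₀ = 1/63.4 = 0.015773 and τ_data = 6/95.3 = 0.062959, so τ_n = 0.078732.
Rearranging for μ₀: μ₀ = (μ_n·τ_n − τ_data·x̄)/τ₀ = (-11.3434·0.078732 − 0.062959·-9.3) / 0.015773 = -0.307570/0.015773 ≈ -19.5.

μ₀ = -19.5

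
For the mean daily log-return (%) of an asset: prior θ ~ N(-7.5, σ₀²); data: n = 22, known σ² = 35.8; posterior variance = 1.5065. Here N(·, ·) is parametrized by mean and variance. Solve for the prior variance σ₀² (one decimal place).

For the Normal–Normal model with known σ², precisions add: τ_n = τ₀ + n/σ².
So 1/σ₀² = 1/1.5065 − 22/35.8 = 0.663790 − 0.614525 = 0.049265.
Hence σ₀² = 1/0.049265 ≈ 20.3.

σ₀² = 20.3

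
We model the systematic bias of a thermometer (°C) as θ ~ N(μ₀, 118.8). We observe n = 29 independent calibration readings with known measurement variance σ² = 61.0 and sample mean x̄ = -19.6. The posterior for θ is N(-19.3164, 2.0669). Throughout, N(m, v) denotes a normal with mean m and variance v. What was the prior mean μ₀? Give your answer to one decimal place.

With known observation variance, the Normal–Normal posterior has precision τ_n = τ₀ + n/σ² and mean μ_n = (τ₀μ₀ + (n/σ²)x̄)/τ_n.
Here τ₀ = 1/118.8 = 0.008418 and τ_data = 29/61.0 = 0.475410, so τ_n = 0.483828.
Rearranging for μ₀: μ₀ = (μ_n·τ_n − τ_data·x̄)/τ₀ = (-19.3164·0.483828 − 0.475410·-19.6) / 0.008418 = -0.027779/0.008418 ≈ -3.3.

μ₀ = -3.3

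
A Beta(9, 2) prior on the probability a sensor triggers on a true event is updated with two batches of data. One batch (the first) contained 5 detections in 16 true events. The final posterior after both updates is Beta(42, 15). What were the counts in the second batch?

28 detections and 2 misses

Because Beta–binomial updating is additive in the counts, the combined data contributed (α_post−α_prior, β_post−β_prior) successes and failures.
Total across both batches: 42−9=33 detections, 15−2=13 misses.
Subtract the first batch: 33−5=28 detections and 13−11=2 misses.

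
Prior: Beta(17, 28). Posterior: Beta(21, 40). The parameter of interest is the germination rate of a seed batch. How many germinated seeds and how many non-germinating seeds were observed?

4 germinated seeds and 12 non-germinating seeds

A Beta(α, β) prior with s successes and f failures in binomial data gives a Beta(α+s, β+f) posterior.
So s = 21 − 17 = 4 and f = 40 − 28 = 12.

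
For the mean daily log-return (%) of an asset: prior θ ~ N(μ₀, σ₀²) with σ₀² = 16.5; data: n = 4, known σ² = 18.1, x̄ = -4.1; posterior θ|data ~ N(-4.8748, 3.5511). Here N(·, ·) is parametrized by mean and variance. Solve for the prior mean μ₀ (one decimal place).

The posterior mean is a precision-weighted average: μ_n = (τ₀μ₀ + τ_data·x̄)/(τ₀+τ_data), with τ₀=1/σ₀² and τ_data=n/σ².
Here τ₀ = 1/16.5 = 0.060606 and τ_data = 4/18.1 = 0.220994, so τ_n = 0.281600.
Rearranging for μ₀: μ₀ = (μ_n·τ_n − τ_data·x̄)/τ₀ = (-4.8748·0.281600 − 0.220994·-4.1) / 0.060606 = -0.466668/0.060606 ≈ -7.7.

μ₀ = -7.7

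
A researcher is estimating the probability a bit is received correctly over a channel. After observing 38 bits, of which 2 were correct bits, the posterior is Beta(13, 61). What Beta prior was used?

A Beta(α, β) prior with s successes and f failures in binomial data gives a Beta(α+s, β+f) posterior.
Subtract the data counts: 13−2=11, 61−36=25.

Beta(11, 25)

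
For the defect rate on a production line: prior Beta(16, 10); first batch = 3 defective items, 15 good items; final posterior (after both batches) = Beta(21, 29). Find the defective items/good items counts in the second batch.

Because Beta–binomial updating is additive in the counts, the combined data contributed (α_post−α_prior, β_post−β_prior) successes and failures.
Total across both batches: 21−16=5 defective items, 29−10=19 good items.
Subtract the first batch: 5−3=2 defective items and 19−15=4 good items.

2 defective items and 4 good items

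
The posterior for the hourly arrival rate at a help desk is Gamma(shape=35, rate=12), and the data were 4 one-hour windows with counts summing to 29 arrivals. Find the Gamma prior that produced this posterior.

Gamma–Poisson conjugacy: posterior shape = α + Σxᵢ, posterior rate = β + n.
So α = 35 − 29 = 6 and β = 12 − 4 = 8.

Gamma(shape=6, rate=8)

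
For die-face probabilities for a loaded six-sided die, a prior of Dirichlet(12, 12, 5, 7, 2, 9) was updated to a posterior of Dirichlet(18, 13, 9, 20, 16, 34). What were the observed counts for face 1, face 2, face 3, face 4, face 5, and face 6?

counts (6, 1, 4, 13, 14, 25)

For a Dirichlet(α) prior with multinomial counts c, the posterior is Dirichlet(α + c) componentwise.
Counts are posterior − prior componentwise: 18−12=6, 13−12=1, 9−5=4, 20−7=13, 16−2=14, 34−9=25.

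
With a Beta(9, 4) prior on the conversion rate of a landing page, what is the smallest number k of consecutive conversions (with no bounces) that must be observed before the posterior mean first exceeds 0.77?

After k conversions and 0 bounces the posterior is Beta(9+k, 4), with mean (9+k)/(9+4+k).
Set (9+k)/(13+k) > 0.77 and solve: k > (0.77·13 − 9)/(1 − 0.77) = 4.391.
The smallest integer exceeding 4.391 is 5.

k = 5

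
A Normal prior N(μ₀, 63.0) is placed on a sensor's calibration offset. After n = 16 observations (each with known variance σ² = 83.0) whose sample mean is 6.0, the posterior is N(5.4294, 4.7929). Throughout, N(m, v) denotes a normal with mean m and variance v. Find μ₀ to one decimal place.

The posterior mean is a precision-weighted average: μ_n = (τ₀μ₀ + τ_data·x̄)/(τ₀+τ_data), with τ₀=1/σ₀² and τ_data=n/σ².
Here τ₀ = 1/63.0 = 0.015873 and τ_data = 16/83.0 = 0.192771, so τ_n = 0.208644.
Rearranging for μ₀: μ₀ = (μ_n·τ_n − τ_data·x̄)/τ₀ = (5.4294·0.208644 − 0.192771·6.0) / 0.015873 = -0.023814/0.015873 ≈ -1.5.

μ₀ = -1.5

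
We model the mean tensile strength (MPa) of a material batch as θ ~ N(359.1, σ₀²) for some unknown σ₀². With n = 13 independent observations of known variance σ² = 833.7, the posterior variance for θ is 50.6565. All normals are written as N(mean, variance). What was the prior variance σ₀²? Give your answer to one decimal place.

σ₀² = 241.1

For the Normal–Normal model with known σ², precisions add: τ_n = τ₀ + n/σ².
So 1/σ₀² = 1/50.6565 − 13/833.7 = 0.019741 − 0.015593 = 0.004148.
Hence σ₀² = 1/0.004148 ≈ 241.1.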